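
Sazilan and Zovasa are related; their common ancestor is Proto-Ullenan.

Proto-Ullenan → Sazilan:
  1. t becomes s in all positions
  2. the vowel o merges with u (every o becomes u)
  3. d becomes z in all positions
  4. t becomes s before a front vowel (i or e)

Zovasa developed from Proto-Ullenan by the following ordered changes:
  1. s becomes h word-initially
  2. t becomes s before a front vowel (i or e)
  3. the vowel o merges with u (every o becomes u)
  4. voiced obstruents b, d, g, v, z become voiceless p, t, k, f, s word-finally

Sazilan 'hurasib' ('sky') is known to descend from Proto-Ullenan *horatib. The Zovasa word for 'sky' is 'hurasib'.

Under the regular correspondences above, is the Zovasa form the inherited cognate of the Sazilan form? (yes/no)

Derive the expected Zovasa reflex of *horatib:
Zovasa: start from *horatib.
  rule 1: no change — horatib
  rule 2 (palatalisation): horatib → horasib
  rule 3 (vowel merger): horasib → hurasib
  rule 4 (final devoicing): hurasib → hurasip
  ⇒ Zovasa hurasip
The regular Zovasa reflex would be 'hurasip', but the attested form is 'hurasib'. The correspondence is irregular, so they are not cognates (the Zovasa form has a different source).

no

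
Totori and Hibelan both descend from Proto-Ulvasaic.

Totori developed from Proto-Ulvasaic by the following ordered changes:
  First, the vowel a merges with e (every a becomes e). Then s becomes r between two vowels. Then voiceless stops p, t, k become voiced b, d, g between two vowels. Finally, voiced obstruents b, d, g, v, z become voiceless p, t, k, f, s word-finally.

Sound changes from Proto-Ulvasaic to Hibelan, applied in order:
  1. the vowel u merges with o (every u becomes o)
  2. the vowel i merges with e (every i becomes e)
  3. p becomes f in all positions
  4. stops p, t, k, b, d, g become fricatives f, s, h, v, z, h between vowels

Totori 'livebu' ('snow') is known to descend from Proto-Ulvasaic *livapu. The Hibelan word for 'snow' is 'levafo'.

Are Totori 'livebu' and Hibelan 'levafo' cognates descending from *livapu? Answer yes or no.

Derive the expected Hibelan reflex of *livapu:
Hibelan: start from *livapu.
  rule 1 (vowel merger): livapu → livapo
  rule 2 (vowel merger): livapo → levapo
  rule 3 (unconditioned shift): levapo → levafo
  rule 4: no change — levafo
  ⇒ Hibelan levafo
Hibelan 'levafo' matches the regular reflex exactly, so the pair is cognate.

yes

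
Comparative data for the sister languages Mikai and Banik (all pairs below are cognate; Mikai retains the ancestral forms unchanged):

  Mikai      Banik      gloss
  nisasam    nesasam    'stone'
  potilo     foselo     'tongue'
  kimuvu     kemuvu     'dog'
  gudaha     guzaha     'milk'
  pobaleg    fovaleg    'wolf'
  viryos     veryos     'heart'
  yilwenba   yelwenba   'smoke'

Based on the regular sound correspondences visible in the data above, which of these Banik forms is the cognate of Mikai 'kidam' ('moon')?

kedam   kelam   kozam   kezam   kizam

nisasam ~ nesasam, potilo ~ foselo — Mikai i corresponds to Banik e after a consonant, before a consonant other than r, m, n, p, b, f, v.
gudaha ~ guzaha — Mikai d corresponds to Banik z between vowels (before a back vowel).
Applying these to Mikai 'kidam':
  kidam → kedam   (i→e after a consonant, before a consonant other than r, m, n, p, b, f, v)
  kedam → kezam   (d→z between vowels (before a back vowel))
So the Banik cognate is 'kezam'.

kezam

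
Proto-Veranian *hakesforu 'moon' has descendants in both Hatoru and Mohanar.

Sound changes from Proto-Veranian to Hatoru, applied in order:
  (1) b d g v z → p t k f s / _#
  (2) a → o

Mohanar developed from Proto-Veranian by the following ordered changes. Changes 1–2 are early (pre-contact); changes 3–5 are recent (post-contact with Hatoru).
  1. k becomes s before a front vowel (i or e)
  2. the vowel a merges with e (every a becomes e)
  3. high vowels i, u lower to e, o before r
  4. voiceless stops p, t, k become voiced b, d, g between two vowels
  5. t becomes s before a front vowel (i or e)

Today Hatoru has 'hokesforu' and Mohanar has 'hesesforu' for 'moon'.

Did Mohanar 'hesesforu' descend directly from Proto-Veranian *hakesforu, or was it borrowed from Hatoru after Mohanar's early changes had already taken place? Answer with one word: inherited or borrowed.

inherited

If inherited, *hakesforu would pass through all of Mohanar's changes:
Mohanar: *hakesforu > hasesforu > hesesforu  (by palatalisation, vowel merger)
If borrowed from Hatoru 'hokesforu' after the early changes, it would undergo only the recent ones:
  rule 3 (pre-rhotic lowering): no change (hokesforu)
  rule 4 (intervocalic voicing): hokesforu → hogesforu
  rule 5 (palatalisation): no change (hogesforu)
  ⇒ as a loan: hogesforu
Mohanar 'hesesforu' matches the inherited outcome exactly, so it is an inherited cognate, not a loan.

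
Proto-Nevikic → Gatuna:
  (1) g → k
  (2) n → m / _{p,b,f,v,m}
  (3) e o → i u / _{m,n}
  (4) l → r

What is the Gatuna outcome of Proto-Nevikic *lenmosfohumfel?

Gatuna: start from *lenmosfohumfel.
  rule 1: no change — lenmosfohumfel
  rule 2 (nasal place assimilation): lenmosfohumfel → lemmosfohumfel
  rule 3 (pre-nasal raising): lemmosfohumfel → limmosfohumfel
  rule 4 (unconditioned shift): limmosfohumfel → rimmosfohumfer
  ⇒ Gatuna rimmosfohumfer

rimmosfohumfer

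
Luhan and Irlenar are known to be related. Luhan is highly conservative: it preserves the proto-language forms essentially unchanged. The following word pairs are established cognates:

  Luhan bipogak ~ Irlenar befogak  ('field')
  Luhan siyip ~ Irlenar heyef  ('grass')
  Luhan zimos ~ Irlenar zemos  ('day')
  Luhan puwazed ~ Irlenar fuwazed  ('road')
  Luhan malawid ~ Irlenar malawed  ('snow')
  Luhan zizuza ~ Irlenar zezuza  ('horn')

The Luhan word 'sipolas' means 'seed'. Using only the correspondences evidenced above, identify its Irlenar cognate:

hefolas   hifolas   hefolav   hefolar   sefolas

hefolas

siyip ~ heyef — Luhan s corresponds to Irlenar h word-initially before a front vowel.
bipogak ~ befogak, siyip ~ heyef — Luhan i corresponds to Irlenar e after a consonant, before a labial obstruent.
bipogak ~ befogak — Luhan p corresponds to Irlenar f between vowels (before a back vowel).
Applying these to Luhan 'sipolas':
  sipolas → hipolas   (s→h word-initially before a front vowel)
  hipolas → hepolas   (i→e after a consonant, before a labial obstruent)
  hepolas → hefolas   (p→f between vowels (before a back vowel))
So the Irlenar cognate is 'hefolas'.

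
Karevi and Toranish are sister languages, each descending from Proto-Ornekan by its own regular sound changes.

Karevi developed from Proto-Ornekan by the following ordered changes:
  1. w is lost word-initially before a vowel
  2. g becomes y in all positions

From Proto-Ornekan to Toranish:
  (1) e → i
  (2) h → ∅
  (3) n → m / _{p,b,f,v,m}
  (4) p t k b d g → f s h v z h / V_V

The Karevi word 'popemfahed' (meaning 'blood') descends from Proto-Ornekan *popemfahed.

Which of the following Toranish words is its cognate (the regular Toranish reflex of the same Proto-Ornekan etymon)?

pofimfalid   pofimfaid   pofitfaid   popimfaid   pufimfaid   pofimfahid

pofimfaid

Toranish: start from *popemfahed.
  rule 1 (vowel merger): popemfahed → popimfahid
  rule 2 (h-loss): popimfahid → popimfaid
  rule 3: no change — popimfaid
  rule 4 (intervocalic lenition): popimfaid → pofimfaid
  ⇒ Toranish pofimfaid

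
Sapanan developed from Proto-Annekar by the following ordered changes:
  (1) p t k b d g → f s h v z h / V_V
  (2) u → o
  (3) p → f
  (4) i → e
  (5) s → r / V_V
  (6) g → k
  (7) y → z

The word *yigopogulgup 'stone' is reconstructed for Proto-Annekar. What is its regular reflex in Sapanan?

Sapanan: *yigopogulgup
  yigopogulgup → yihofohulgup   [intervocalic lenition]
  yihofohulgup → yihofoholgop   [vowel merger]
  yihofoholgop → yihofoholgof   [unconditioned shift]
  yihofoholgof → yehofoholgof   [vowel merger]
  yehofoholgof (rule 5 does not apply)
  yehofoholgof → yehofoholkof   [unconditioned shift]
  yehofoholkof → zehofoholkof   [unconditioned shift]
  giving Sapanan zehofoholkof.

zehofoholkof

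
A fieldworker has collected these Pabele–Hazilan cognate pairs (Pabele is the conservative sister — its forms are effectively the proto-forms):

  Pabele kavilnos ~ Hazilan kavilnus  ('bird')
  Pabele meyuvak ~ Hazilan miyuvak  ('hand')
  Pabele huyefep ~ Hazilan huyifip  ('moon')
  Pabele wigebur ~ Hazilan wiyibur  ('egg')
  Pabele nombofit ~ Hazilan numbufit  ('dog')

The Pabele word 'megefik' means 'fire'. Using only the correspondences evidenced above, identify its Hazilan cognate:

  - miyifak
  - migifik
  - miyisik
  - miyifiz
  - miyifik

meyuvak ~ miyuvak — Pabele e corresponds to Hazilan i after a consonant, before a consonant other than r, m, n, p, b, f, v.
wigebur ~ wiyibur — Pabele g corresponds to Hazilan y between vowels (before a front vowel).
huyefep ~ huyifip — Pabele e corresponds to Hazilan i after a consonant, before a labial obstruent.
Applying these to Pabele 'megefik':
  megefik → migefik   (e→i after a consonant, before a consonant other than r, m, n, p, b, f, v)
  migefik → miyefik   (g→y between vowels (before a front vowel))
  miyefik → miyifik   (e→i after a consonant, before a labial obstruent)
So the Hazilan cognate is 'miyifik'.

miyifik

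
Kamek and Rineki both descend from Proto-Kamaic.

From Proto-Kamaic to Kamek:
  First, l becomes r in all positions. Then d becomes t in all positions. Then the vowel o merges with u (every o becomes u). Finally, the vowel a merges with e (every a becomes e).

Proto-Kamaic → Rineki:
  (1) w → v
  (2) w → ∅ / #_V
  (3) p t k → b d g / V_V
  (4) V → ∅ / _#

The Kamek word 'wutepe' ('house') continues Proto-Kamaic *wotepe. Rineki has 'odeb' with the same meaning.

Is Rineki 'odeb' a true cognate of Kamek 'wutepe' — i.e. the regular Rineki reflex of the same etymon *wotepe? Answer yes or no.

Derive the expected Rineki reflex of *wotepe:
Rineki: *wotepe
  wotepe → votepe   [unconditioned shift]
  votepe (rule 2 does not apply)
  votepe → vodebe   [intervocalic voicing]
  vodebe → vodeb   [apocope]
  giving Rineki vodeb.
The regular Rineki reflex would be 'vodeb', but the attested form is 'odeb'. The correspondence is irregular, so they are not cognates (the Rineki form has a different source).

no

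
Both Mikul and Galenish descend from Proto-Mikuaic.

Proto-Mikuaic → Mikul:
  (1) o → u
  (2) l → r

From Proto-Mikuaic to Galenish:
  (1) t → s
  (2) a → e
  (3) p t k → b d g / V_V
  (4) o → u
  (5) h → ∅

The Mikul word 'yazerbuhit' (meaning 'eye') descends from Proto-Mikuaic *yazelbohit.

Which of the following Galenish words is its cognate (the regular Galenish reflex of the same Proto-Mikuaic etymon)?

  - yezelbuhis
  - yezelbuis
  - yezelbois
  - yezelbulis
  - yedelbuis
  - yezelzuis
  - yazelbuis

Galenish: *yazelbohit
  yazelbohit → yazelbohis   [unconditioned shift]
  yazelbohis → yezelbohis   [vowel merger]
  yezelbohis (rule 3 does not apply)
  yezelbohis → yezelbuhis   [vowel merger]
  yezelbuhis → yezelbuis   [h-loss]
  giving Galenish yezelbuis.
The other candidates each miss or misapply at least one Galenish change.

yezelbuis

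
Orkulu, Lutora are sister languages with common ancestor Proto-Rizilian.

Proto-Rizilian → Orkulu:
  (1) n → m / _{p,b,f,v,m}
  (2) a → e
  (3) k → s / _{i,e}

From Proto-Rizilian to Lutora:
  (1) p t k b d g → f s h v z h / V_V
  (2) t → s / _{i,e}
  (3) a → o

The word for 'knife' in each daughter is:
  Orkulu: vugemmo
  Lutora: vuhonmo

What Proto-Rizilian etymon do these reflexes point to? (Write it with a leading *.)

*vuganmo

Position 5: Orkulu has m, Lutora has n. Lutora preserves n here (none of its changes turn any other segment into n), so the proto-segment is *n.
Position 4: Orkulu has e, Lutora has o. Taking the neighbouring segments as reconstructed: Orkulu e could go back to *a or *e; Lutora o could go back to *a or *o — the one source consistent with every daughter is *a.
Continuing position by position gives *vuganmo; check it forward:
Orkulu: *vuganmo > vugammo > vugemmo  (by nasal place assimilation, vowel merger)
Lutora: *vuganmo > vuhanmo > vuhonmo  (by intervocalic lenition, vowel merger)
*vuganmo is the unique common source.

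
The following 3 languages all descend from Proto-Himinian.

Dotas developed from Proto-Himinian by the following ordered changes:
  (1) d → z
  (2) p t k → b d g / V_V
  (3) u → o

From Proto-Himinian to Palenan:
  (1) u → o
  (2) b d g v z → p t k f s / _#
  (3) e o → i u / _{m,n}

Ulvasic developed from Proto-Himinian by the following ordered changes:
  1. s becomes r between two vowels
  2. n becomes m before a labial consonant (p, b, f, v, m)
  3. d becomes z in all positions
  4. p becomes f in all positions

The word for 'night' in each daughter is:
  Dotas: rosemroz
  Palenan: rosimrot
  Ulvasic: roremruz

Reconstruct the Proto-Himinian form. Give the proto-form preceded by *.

*rosemrud

Position 8: Dotas has z, Palenan has t, Ulvasic has z. Taking the neighbouring segments as reconstructed: Dotas z could go back to *d or *z; Palenan t could go back to *t or *d; Ulvasic z could go back to *d or *z — the one source consistent with every daughter is *d.
Position 7: Dotas has o, Palenan has o, Ulvasic has u. Ulvasic preserves u here (none of its changes turn any other segment into u), so the proto-segment is *u.
Position 3: Dotas has s, Palenan has s, Ulvasic has r. Dotas preserves s here (none of its changes turn any other segment into s), so the proto-segment is *s.
This points to *rosemrud. Verify forward in each daughter:
Dotas: *rosemrud
  rosemrud → rosemruz   [unconditioned shift]
  rosemruz (rule 2 does not apply)
  rosemruz → rosemroz   [vowel merger]
  giving Dotas rosemroz.
Palenan: *rosemrud
  rosemrud → rosemrod   [vowel merger]
  rosemrod → rosemrot   [final devoicing]
  rosemrot → rosimrot   [pre-nasal raising]
  giving Palenan rosimrot.
Ulvasic: *rosemrud
  rosemrud → roremrud   [rhotacism]
  roremrud (rule 2 does not apply)
  roremrud → roremruz   [unconditioned shift]
  roremruz (rule 4 does not apply)
  giving Ulvasic roremruz.
*rosemrud is the unique common source.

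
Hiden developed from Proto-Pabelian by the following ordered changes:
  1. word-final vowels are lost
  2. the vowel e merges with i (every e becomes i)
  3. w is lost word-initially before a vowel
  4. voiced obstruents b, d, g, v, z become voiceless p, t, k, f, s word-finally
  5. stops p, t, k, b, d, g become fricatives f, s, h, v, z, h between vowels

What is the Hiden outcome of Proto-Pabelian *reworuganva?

Hiden: *reworuganva
  reworuganva → reworuganv   [apocope]
  reworuganv → riworuganv   [vowel merger]
  riworuganv (rule 3 does not apply)
  riworuganv → riworuganf   [final devoicing]
  riworuganf → riworuhanf   [intervocalic lenition]
  giving Hiden riworuhanf.

riworuhanf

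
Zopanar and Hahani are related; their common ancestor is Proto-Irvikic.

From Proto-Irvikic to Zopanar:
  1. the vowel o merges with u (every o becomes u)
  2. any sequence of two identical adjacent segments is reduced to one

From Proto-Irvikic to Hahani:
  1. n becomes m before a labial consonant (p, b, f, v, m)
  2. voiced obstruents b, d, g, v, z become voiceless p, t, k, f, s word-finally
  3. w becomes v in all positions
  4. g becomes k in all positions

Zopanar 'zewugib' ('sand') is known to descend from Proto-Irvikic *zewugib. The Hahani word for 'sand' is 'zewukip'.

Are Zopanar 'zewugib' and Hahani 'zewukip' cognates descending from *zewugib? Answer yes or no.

Derive the expected Hahani reflex of *zewugib:
Hahani: *zewugib > zewugip > zevugip > zevukip  (by final devoicing, unconditioned shift, unconditioned shift)
The regular Hahani reflex would be 'zevukip', but the attested form is 'zewukip'. The correspondence is irregular, so they are not cognates (the Hahani form has a different source).

no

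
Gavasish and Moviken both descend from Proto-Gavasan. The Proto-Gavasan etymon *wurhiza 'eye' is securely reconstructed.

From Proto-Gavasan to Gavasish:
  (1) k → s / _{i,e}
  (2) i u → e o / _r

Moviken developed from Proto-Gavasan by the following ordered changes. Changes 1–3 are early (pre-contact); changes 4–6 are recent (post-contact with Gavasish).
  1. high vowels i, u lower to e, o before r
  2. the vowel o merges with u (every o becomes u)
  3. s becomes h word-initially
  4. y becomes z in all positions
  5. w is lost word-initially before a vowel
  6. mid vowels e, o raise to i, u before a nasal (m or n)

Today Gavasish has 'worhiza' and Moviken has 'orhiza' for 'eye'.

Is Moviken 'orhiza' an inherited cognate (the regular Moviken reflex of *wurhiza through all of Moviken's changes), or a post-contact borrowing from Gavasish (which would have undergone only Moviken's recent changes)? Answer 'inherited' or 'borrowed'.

If inherited, *wurhiza would pass through all of Moviken's changes:
Moviken: *wurhiza > worhiza > wurhiza > urhiza  (by pre-rhotic lowering, vowel merger, glide loss)
If borrowed from Gavasish 'worhiza' after the early changes, it would undergo only the recent ones:
  rule 4 (unconditioned shift): no change (worhiza)
  rule 5 (glide loss): worhiza → orhiza
  rule 6 (pre-nasal raising): no change (orhiza)
  ⇒ as a loan: orhiza
Moviken 'orhiza' matches the loan outcome 'orhiza', not the inherited 'urhiza' — it skipped the early Moviken changes, so it was borrowed from Gavasish.

borrowed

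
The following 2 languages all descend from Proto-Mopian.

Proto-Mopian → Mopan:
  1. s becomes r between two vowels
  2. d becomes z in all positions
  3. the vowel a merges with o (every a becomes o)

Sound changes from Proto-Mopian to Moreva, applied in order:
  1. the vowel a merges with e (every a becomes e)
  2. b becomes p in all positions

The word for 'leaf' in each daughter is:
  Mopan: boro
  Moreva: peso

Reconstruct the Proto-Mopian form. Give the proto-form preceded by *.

Position 3: Mopan has r, Moreva has s. Moreva preserves s here (none of its changes turn any other segment into s), so the proto-segment is *s.
Position 2: Mopan has o, Moreva has e. Taking the neighbouring segments as reconstructed: Mopan o could go back to *a or *o; Moreva e could go back to *a or *e — the one source consistent with every daughter is *a.
This points to *baso. Verify forward in each daughter:
Mopan: *baso
  baso → baro   [rhotacism]
  baro (rule 2 does not apply)
  baro → boro   [vowel merger]
  giving Mopan boro.
Moreva: *baso > beso > peso  (by vowel merger, unconditioned shift)
No other proto-form is consistent with every reflex, so the reconstruction is *baso.

*baso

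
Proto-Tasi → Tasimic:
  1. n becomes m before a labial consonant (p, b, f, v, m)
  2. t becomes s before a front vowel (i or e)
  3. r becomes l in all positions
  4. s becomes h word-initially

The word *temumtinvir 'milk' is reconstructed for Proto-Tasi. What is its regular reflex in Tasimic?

Tasimic: *temumtinvir > temumtimvir > semumsimvir > semumsimvil > hemumsimvil  (by nasal place assimilation, palatalisation, unconditioned shift, debuccalisation)

hemumsimvil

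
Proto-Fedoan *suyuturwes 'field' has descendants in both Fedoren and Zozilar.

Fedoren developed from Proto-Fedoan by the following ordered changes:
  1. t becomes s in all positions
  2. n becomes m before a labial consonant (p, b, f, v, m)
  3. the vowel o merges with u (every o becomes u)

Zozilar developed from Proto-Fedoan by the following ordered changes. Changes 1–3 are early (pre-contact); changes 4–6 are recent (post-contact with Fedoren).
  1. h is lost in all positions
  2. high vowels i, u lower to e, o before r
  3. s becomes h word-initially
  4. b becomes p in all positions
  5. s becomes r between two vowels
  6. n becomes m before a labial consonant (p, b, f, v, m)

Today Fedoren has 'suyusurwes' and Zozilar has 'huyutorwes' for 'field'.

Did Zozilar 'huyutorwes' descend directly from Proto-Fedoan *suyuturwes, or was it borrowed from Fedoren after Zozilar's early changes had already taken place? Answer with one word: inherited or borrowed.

inherited

If inherited, *suyuturwes would pass through all of Zozilar's changes:
Zozilar: *suyuturwes
  suyuturwes (rule 1 does not apply)
  suyuturwes → suyutorwes   [pre-rhotic lowering]
  suyutorwes → huyutorwes   [debuccalisation]
  huyutorwes (rule 4 does not apply)
  huyutorwes (rule 5 does not apply)
  huyutorwes (rule 6 does not apply)
  giving Zozilar huyutorwes.
If borrowed from Fedoren 'suyusurwes' after the early changes, it would undergo only the recent ones:
  rule 4 (unconditioned shift): no change (suyusurwes)
  rule 5 (rhotacism): suyusurwes → suyururwes
  rule 6 (nasal place assimilation): no change (suyururwes)
  ⇒ as a loan: suyururwes
Zozilar 'huyutorwes' matches the inherited outcome exactly, so it is an inherited cognate, not a loan.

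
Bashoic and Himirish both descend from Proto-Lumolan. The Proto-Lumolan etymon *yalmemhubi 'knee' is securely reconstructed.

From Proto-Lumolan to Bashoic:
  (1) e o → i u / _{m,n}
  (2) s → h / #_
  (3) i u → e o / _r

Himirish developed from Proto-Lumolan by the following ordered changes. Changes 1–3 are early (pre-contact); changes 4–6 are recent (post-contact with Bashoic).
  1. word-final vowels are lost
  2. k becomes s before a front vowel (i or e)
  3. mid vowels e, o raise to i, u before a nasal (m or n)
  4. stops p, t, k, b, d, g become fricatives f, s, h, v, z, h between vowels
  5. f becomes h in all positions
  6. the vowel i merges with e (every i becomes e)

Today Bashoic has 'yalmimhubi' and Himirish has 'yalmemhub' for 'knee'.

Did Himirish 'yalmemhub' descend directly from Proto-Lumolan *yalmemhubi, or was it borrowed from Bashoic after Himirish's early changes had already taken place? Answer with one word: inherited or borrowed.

inherited

If inherited, *yalmemhubi would pass through all of Himirish's changes:
Himirish: *yalmemhubi > yalmemhub > yalmimhub > yalmemhub  (by apocope, pre-nasal raising, vowel merger)
If borrowed from Bashoic 'yalmimhubi' after the early changes, it would undergo only the recent ones:
  rule 4 (intervocalic lenition): yalmimhubi → yalmimhuvi
  rule 5 (unconditioned shift): no change (yalmimhuvi)
  rule 6 (vowel merger): yalmimhuvi → yalmemhuve
  ⇒ as a loan: yalmemhuve
Himirish 'yalmemhub' matches the inherited outcome exactly, so it is an inherited cognate, not a loan.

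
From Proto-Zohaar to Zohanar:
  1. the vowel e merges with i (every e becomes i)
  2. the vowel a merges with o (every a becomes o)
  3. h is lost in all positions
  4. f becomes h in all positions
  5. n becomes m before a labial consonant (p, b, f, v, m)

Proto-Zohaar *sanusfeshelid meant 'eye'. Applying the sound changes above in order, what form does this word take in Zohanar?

sonushisilid

Zohanar: *sanusfeshelid > sanusfishilid > sonusfishilid > sonusfisilid > sonushisilid  (by vowel merger, vowel merger, h-loss, unconditioned shift)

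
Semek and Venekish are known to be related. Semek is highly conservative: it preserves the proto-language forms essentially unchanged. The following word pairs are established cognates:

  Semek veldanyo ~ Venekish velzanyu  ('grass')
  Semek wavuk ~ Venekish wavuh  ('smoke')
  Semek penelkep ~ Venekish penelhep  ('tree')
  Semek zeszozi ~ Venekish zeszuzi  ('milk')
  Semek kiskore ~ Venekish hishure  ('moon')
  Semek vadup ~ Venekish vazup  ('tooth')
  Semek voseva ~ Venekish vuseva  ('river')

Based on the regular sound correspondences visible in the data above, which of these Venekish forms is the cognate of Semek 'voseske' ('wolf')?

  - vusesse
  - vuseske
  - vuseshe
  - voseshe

zeszozi ~ zeszuzi, voseva ~ vuseva — Semek o corresponds to Venekish u after a consonant, before a consonant other than r, m, n, p, b, f, v.
penelkep ~ penelhep — Semek k corresponds to Venekish h after a consonant, before a front vowel.
Applying these to Semek 'voseske':
  voseske → vuseske   (o→u after a consonant, before a consonant other than r, m, n, p, b, f, v)
  vuseske → vuseshe   (k→h after a consonant, before a front vowel)
So the Venekish cognate is 'vuseshe'.

vuseshe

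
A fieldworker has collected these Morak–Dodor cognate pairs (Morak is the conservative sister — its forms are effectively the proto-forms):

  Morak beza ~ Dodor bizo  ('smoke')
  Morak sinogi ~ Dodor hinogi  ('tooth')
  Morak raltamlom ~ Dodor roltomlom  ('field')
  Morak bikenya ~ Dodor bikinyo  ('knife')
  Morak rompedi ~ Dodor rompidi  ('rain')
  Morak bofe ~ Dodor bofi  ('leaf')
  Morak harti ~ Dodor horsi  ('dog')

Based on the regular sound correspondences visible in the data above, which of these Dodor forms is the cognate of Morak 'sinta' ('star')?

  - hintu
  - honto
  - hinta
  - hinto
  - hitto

hinto

sinogi ~ hinogi — Morak s corresponds to Dodor h word-initially before a front vowel.
beza ~ bizo, bikenya ~ bikinyo — Morak a corresponds to Dodor o word-finally.
Applying these to Morak 'sinta':
  sinta → hinta   (s→h word-initially before a front vowel)
  hinta → hinto   (a→o word-finally)
So the Dodor cognate is 'hinto'.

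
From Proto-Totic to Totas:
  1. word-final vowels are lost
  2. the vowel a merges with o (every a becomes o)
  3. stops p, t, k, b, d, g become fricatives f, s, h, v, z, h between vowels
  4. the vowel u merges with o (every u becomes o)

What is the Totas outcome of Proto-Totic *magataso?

mohosos

Totas: start from *magataso.
  rule 1 (apocope): magataso → magatas
  rule 2 (vowel merger): magatas → mogotos
  rule 3 (intervocalic lenition): mogotos → mohosos
  rule 4: no change — mohosos
  ⇒ Totas mohosos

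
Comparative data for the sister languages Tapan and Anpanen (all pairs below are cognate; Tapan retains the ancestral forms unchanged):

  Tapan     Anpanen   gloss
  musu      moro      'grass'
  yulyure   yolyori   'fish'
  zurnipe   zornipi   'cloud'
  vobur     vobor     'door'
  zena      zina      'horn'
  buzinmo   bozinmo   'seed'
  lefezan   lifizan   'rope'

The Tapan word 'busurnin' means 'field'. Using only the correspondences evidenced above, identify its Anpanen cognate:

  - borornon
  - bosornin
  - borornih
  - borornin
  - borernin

musu ~ moro, yulyure ~ yolyori — Tapan u corresponds to Anpanen o after a consonant, before a consonant other than r, m, n, p, b, f, v.
musu ~ moro — Tapan s corresponds to Anpanen r between vowels (before a back vowel).
yulyure ~ yolyori, zurnipe ~ zornipi — Tapan u corresponds to Anpanen o after a consonant, before r.
Applying these to Tapan 'busurnin':
  busurnin → bosurnin   (u→o after a consonant, before a consonant other than r, m, n, p, b, f, v)
  bosurnin → borurnin   (s→r between vowels (before a back vowel))
  borurnin → borornin   (u→o after a consonant, before r)
So the Anpanen cognate is 'borornin'.

borornin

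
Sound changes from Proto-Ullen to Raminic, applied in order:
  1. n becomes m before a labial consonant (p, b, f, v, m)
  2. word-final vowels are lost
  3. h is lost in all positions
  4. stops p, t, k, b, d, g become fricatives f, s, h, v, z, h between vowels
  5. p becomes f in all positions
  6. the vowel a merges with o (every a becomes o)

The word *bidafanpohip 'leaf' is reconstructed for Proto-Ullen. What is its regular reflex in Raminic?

Raminic: *bidafanpohip
  bidafanpohip → bidafampohip   [nasal place assimilation]
  bidafampohip (rule 2 does not apply)
  bidafampohip → bidafampoip   [h-loss]
  bidafampoip → bizafampoip   [intervocalic lenition]
  bizafampoip → bizafamfoif   [unconditioned shift]
  bizafamfoif → bizofomfoif   [vowel merger]
  giving Raminic bizofomfoif.

bizofomfoif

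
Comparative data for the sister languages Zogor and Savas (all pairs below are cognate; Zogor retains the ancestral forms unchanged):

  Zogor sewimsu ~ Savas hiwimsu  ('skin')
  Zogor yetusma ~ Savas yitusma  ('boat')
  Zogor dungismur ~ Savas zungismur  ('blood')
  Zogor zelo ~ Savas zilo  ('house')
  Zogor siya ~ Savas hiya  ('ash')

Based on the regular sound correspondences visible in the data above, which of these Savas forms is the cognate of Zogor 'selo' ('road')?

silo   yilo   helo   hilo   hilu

hilo

sewimsu ~ hiwimsu — Zogor s corresponds to Savas h word-initially before a front vowel.
sewimsu ~ hiwimsu, yetusma ~ yitusma — Zogor e corresponds to Savas i after a consonant, before a consonant other than r, m, n, p, b, f, v.
Applying these to Zogor 'selo':
  selo → helo   (s→h word-initially before a front vowel)
  helo → hilo   (e→i after a consonant, before a consonant other than r, m, n, p, b, f, v)
So the Savas cognate is 'hilo'.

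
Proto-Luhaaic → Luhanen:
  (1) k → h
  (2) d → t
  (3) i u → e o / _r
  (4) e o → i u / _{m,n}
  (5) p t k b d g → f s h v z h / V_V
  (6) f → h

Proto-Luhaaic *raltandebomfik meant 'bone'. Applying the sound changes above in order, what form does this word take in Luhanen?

raltantevumhih

Luhanen: *raltandebomfik > raltandebomfih > raltantebomfih > raltantebumfih > raltantevumfih > raltantevumhih  (by unconditioned shift, unconditioned shift, pre-nasal raising, intervocalic lenition, unconditioned shift)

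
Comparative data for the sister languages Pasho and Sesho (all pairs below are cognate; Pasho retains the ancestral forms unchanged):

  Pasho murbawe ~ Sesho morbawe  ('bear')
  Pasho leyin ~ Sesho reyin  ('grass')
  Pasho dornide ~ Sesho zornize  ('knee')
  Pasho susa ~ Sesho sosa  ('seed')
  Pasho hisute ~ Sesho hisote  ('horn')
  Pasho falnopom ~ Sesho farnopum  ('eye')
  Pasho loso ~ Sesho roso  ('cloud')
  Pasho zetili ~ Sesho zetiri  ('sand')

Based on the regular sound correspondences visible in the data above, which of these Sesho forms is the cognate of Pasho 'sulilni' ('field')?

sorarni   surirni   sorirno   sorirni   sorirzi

sorirni

susa ~ sosa, hisute ~ hisote — Pasho u corresponds to Sesho o after a consonant, before a consonant other than r, m, n, p, b, f, v.
zetili ~ zetiri — Pasho l corresponds to Sesho r between vowels (before a front vowel).
falnopom ~ farnopum — Pasho l corresponds to Sesho r after a vowel, before a nasal.
Applying these to Pasho 'sulilni':
  sulilni → solilni   (u→o after a consonant, before a consonant other than r, m, n, p, b, f, v)
  solilni → sorilni   (l→r between vowels (before a front vowel))
  sorilni → sorirni   (l→r after a vowel, before a nasal)
So the Sesho cognate is 'sorirni'.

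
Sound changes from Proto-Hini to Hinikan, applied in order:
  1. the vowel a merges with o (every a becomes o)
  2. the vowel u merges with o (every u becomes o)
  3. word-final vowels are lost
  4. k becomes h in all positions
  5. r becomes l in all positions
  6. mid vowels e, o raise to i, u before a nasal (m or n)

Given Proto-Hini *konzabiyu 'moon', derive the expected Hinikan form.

hunzobiy

Hinikan: *konzabiyu
  konzabiyu → konzobiyu   [vowel merger]
  konzobiyu → konzobiyo   [vowel merger]
  konzobiyo → konzobiy   [apocope]
  konzobiy → honzobiy   [unconditioned shift]
  honzobiy (rule 5 does not apply)
  honzobiy → hunzobiy   [pre-nasal raising]
  giving Hinikan hunzobiy.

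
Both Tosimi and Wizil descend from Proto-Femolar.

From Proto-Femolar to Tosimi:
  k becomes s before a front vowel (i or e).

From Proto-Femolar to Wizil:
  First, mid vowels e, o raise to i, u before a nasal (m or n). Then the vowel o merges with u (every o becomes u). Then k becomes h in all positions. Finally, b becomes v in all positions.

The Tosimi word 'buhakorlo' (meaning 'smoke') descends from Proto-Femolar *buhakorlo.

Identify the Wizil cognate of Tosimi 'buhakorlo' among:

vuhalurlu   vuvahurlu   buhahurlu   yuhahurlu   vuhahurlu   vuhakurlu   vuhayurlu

Wizil: start from *buhakorlo.
  rule 1: no change — buhakorlo
  rule 2 (vowel merger): buhakorlo → buhakurlu
  rule 3 (unconditioned shift): buhakurlu → buhahurlu
  rule 4 (unconditioned shift): buhahurlu → vuhahurlu
  ⇒ Wizil vuhahurlu
Among the options, 'vuhahurlu' alone shows every Wizil change applied in order.

vuhahurlu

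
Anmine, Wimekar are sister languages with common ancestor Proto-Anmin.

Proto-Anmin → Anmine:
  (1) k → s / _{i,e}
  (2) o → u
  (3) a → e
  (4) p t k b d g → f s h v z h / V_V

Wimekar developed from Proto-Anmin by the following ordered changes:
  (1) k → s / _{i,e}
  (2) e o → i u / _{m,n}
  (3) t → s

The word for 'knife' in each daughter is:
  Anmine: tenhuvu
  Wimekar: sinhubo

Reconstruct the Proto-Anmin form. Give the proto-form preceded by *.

*tenhubo

Position 2: Anmine has e, Wimekar has i. Taking the neighbouring segments as reconstructed: Anmine e could go back to *a or *e; Wimekar i could go back to *e or *i — the one source consistent with every daughter is *e.
Position 7: Anmine has u, Wimekar has o. Wimekar preserves o here (none of its changes turn any other segment into o), so the proto-segment is *o.
Position 1: Anmine has t, Wimekar has s. Anmine preserves t here (none of its changes turn any other segment into t), so the proto-segment is *t.
Continuing position by position gives *tenhubo; check it forward:
Anmine: *tenhubo
  tenhubo (rule 1 does not apply)
  tenhubo → tenhubu   [vowel merger]
  tenhubu (rule 3 does not apply)
  tenhubu → tenhuvu   [intervocalic lenition]
  giving Anmine tenhuvu.
Wimekar: *tenhubo > tinhubo > sinhubo  (by pre-nasal raising, unconditioned shift)
Only *tenhubo yields all of Anmine tenhuvu, Wimekar sinhubo.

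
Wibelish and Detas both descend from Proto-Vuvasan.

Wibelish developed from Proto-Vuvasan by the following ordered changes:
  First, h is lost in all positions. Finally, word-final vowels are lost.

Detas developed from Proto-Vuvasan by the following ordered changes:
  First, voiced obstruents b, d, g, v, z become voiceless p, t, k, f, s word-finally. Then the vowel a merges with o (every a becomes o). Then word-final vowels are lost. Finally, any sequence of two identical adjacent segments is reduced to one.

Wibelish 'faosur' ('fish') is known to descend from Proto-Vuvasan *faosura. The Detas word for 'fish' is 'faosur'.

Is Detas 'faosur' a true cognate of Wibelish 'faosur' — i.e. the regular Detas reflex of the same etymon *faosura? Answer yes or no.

no

Derive the expected Detas reflex of *faosura:
Detas: *faosura > foosuro > foosur > fosur  (by vowel merger, apocope, degemination)
The regular Detas reflex would be 'fosur', but the attested form is 'faosur'. The correspondence is irregular, so they are not cognates (the Detas form has a different source).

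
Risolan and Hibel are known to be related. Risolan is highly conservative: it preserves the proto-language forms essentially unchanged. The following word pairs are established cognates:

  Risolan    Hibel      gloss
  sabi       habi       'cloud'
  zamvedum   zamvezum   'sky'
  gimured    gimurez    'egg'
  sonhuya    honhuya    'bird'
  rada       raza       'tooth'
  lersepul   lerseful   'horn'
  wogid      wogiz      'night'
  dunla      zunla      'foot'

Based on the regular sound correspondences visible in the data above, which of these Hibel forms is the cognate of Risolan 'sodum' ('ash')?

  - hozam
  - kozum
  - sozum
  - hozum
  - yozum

sonhuya ~ honhuya — Risolan s corresponds to Hibel h word-initially before a back vowel.
zamvedum ~ zamvezum — Risolan d corresponds to Hibel z between vowels (before a back vowel).
Applying these to Risolan 'sodum':
  sodum → hodum   (s→h word-initially before a back vowel)
  hodum → hozum   (d→z between vowels (before a back vowel))
So the Hibel cognate is 'hozum'.

hozum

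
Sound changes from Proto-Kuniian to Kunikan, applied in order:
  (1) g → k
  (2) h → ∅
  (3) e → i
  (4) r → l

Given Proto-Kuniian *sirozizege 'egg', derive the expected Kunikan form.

siloziziki

Kunikan: *sirozizege > sirozizeke > siroziziki > siloziziki  (by unconditioned shift, vowel merger, unconditioned shift)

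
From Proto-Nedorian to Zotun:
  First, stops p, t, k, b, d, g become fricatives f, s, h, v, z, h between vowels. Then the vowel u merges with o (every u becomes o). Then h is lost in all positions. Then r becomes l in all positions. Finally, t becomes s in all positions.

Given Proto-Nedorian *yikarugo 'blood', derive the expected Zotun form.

Zotun: *yikarugo > yiharuho > yiharoho > yiaroo > yialoo  (by intervocalic lenition, vowel merger, h-loss, unconditioned shift)

yialoo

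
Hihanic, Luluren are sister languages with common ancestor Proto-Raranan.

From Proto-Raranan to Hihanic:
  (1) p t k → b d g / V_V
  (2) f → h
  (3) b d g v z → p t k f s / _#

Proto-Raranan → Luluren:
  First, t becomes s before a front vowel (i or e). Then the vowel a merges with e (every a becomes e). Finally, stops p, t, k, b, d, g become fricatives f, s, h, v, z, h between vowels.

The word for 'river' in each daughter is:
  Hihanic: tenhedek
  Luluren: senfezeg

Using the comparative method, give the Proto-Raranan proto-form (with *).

Position 6: Hihanic has d, Luluren has z. Taking the neighbouring segments as reconstructed: Hihanic d could go back to *t or *d; Luluren z could go back to *d or *z — the one source consistent with every daughter is *d.
Position 8: Hihanic has k, Luluren has g. Luluren preserves g here (none of its changes turn any other segment into g), so the proto-segment is *g.
Position 1: Hihanic has t, Luluren has s. Taking the neighbouring segments as reconstructed: Hihanic t can only go back to *t; Luluren s could go back to *t or *s — the one source consistent with every daughter is *t.
Verify the candidate proto-form against each daughter:
Hihanic: *tenfedeg > tenhedeg > tenhedek  (by unconditioned shift, final devoicing)
Luluren: start from *tenfedeg.
  rule 1 (palatalisation): tenfedeg → senfedeg
  rule 2: no change — senfedeg
  rule 3 (intervocalic lenition): senfedeg → senfezeg
  ⇒ Luluren senfezeg
Only *tenfedeg yields all of Hihanic tenhedek, Luluren senfezeg.

*tenfedeg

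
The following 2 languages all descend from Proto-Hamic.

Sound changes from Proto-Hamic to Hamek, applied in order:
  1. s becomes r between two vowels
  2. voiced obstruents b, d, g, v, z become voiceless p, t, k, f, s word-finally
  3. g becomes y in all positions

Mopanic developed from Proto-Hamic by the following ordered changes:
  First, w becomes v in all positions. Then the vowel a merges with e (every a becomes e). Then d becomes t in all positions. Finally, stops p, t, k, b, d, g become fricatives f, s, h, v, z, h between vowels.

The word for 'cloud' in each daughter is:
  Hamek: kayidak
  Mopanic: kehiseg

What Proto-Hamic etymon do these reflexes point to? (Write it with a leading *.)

*kagidag

Position 3: Hamek has y, Mopanic has h. Taking the neighbouring segments as reconstructed: Hamek y could go back to *g or *y; Mopanic h could go back to *k or *g or *h — the one source consistent with every daughter is *g.
Position 7: Hamek has k, Mopanic has g. Mopanic preserves g here (none of its changes turn any other segment into g), so the proto-segment is *g.
Verify the candidate proto-form against each daughter:
Hamek: start from *kagidag.
  rule 1: no change — kagidag
  rule 2 (final devoicing): kagidag → kagidak
  rule 3 (unconditioned shift): kagidak → kayidak
  ⇒ Hamek kayidak
Mopanic: start from *kagidag.
  rule 1: no change — kagidag
  rule 2 (vowel merger): kagidag → kegideg
  rule 3 (unconditioned shift): kegideg → kegiteg
  rule 4 (intervocalic lenition): kegiteg → kehiseg
  ⇒ Mopanic kehiseg
No other proto-form is consistent with every reflex, so the reconstruction is *kagidag.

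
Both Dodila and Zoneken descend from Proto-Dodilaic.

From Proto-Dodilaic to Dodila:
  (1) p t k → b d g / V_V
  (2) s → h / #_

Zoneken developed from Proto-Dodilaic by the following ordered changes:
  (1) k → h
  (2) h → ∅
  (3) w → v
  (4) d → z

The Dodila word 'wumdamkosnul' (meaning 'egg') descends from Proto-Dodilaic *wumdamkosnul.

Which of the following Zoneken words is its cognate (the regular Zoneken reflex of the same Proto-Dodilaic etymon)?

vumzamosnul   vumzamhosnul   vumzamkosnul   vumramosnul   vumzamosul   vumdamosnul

vumzamosnul

Zoneken: *wumdamkosnul
  wumdamkosnul → wumdamhosnul   [unconditioned shift]
  wumdamhosnul → wumdamosnul   [h-loss]
  wumdamosnul → vumdamosnul   [unconditioned shift]
  vumdamosnul → vumzamosnul   [unconditioned shift]
  giving Zoneken vumzamosnul.
Only 'vumzamosnul' matches the regular Zoneken development of *wumdamkosnul.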